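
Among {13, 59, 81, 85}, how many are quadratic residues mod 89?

(13/89) = -1 → non-residue.
(59/89) = -1 → non-residue.
(81/89) = +1 → QR.
(85/89) = +1 → QR.
Total quadratic residues among the 4: 2.

2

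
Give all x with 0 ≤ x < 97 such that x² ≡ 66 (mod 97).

97 ≡ 1 (mod 4), so we find a root by search.
Trying successive values, 39² = 1521 ≡ 66 (mod 97). The other root is 97 − 39 = 58.

39, 58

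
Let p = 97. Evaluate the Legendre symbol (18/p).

Euler's criterion: (18/97) ≡ 18^48 (mod 97).
18^2 ≡ 33 (mod 97)
18^4 ≡ 22 (mod 97)
18^8 ≡ 96 (mod 97)
18^16 ≡ 1 (mod 97)
18^32 ≡ 1 (mod 97)
18^48 = 18^(32+16) ≡ 1 (mod 97).
Result is 1, so (18/97) = 1.

1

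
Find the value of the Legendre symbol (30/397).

Pull out 2: since 397 ≡ 5 (mod 8), (2/397) = -1.
Reciprocity: 15 ≡ 3 and 397 ≡ 1 (mod 4), so (15/397) = +(397/15).
Reduce top mod 15: now compute (7/15).
Reciprocity: 7 ≡ 3 and 15 ≡ 3 (mod 4), so (7/15) = −(15/7).
Reduce top mod 7: now compute (1/7).
Reached (1/7) = 1. Collecting the sign flips along the way, the symbol is +1.

1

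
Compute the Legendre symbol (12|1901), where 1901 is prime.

-1

Pull out 2^2: since 1901 ≡ 5 (mod 8), (2/1901) = -1, so (2/1901)^2 = +1.
Reciprocity: 3 ≡ 3 and 1901 ≡ 1 (mod 4), so (3/1901) = +(1901/3).
Reduce top mod 3: now compute (2/3).
Pull out 2: since 3 ≡ 3 (mod 8), (2/3) = -1.
Reached (1/3) = 1. Collecting the sign flips along the way, the symbol is -1.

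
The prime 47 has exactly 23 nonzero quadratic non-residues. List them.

Square k = 1,…,23 (k and 47−k give the same square):
1²=1, 2²=4, 3²=9, 4²=16, 5²=25, 6²=36, 7²≡2, 8²≡17, 9²≡34, 10²≡6, 11²≡27, 12²≡3, 13²≡28, 14²≡8, 15²≡37, 16²≡21, 17²≡7, 18²≡42, 19²≡32, 20²≡24, 21²≡18, 22²≡14, 23²≡12 (mod 47).
The residues are {1, 2, 3, 4, 6, 7, 8, 9, 12, 14, 16, 17, 18, 21, 24, 25, 27, 28, 32, 34, 36, 37, 42}; the non-residues are the remaining 23 nonzero classes.

5, 10, 11, 13, 15, 19, 20, 22, 23, 26, 29, 30, 31, 33, 35, 38, 39, 40, 41, 43, 44, 45, 46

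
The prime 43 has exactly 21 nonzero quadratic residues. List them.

Square k = 1,…,21 (k and 43−k give the same square):
1²=1, 2²=4, 3²=9, 4²=16, 5²=25, 6²=36, 7²≡6, 8²≡21, 9²≡38, 10²≡14, 11²≡35, 12²≡15, 13²≡40, 14²≡24, 15²≡10, 16²≡41, 17²≡31, 18²≡23, 19²≡17, 20²≡13, 21²≡11 (mod 43).
So the quadratic residues mod 43 are {1, 4, 6, 9, 10, 11, 13, 14, 15, 16, 17, 21, 23, 24, 25, 31, 35, 36, 38, 40, 41}.

1 4 6 9 10 11 13 14 15 16 17 21 23 24 25 31 35 36 38 40 41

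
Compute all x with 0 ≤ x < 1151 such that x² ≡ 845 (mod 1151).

Since 1151 ≡ 3 (mod 4), a square root of 845 is 845^((1151+1)/4) = 845^288 mod 1151.
Repeated squaring: 845^2≡405, 845^4≡583, 845^8≡344, 845^16≡934, 845^32≡1049, 845^64≡45, 845^128≡874, 845^256≡763 (mod 1151).
845^288 = 845^(256+32) ≡ 442 (mod 1151).
Check: 442² = 195364 ≡ 845 (mod 1151). The two roots are 442 and 709.

442, 709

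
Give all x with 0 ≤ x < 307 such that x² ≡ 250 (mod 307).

76, 231

Since 307 ≡ 3 (mod 4), a square root of 250 is 250^((307+1)/4) = 250^77 mod 307.
Repeated squaring: 250^2≡179, 250^4≡113, 250^8≡182, 250^16≡275, 250^32≡103, 250^64≡171 (mod 307).
250^77 = 250^(64+8+4+1) ≡ 76 (mod 307).
Check: 76² = 5776 ≡ 250 (mod 307). The two roots are 76 and 231.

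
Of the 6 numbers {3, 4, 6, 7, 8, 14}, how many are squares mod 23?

4

(3/23) = +1 → QR.
(4/23) = +1 → QR.
(6/23) = +1 → QR.
(7/23) = -1 → non-residue.
(8/23) = +1 → QR.
(14/23) = -1 → non-residue.
Total quadratic residues among the 6: 4.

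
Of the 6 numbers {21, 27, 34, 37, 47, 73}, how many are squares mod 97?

(21/97) = -1 → non-residue.
(27/97) = +1 → QR.
(34/97) = -1 → non-residue.
(37/97) = -1 → non-residue.
(47/97) = +1 → QR.
(73/97) = +1 → QR.
Total quadratic residues among the 6: 3.

3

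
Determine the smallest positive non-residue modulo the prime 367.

3

(2/367) = +1, so 2 is a residue.
(3/367) = −1, so 3 is the smallest positive non-residue mod 367.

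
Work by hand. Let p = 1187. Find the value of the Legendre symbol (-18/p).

1

First reduce: -18 ≡ 1169 (mod 1187).
Reciprocity: 1169 ≡ 1 and 1187 ≡ 3 (mod 4), so (1169/1187) = +(1187/1169).
Reduce top mod 1169: now compute (18/1169).
Pull out 2: since 1169 ≡ 1 (mod 8), (2/1169) = +1.
Reciprocity: 9 ≡ 1 and 1169 ≡ 1 (mod 4), so (9/1169) = +(1169/9).
Reduce top mod 9: now compute (8/9).
Pull out 2^3: since 9 ≡ 1 (mod 8), (2/9) = +1, so (2/9)^3 = +1.
Reached (1/9) = 1. Collecting the sign flips along the way, the symbol is +1.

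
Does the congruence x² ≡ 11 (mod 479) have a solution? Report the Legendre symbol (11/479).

1

Euler's criterion: (11/479) ≡ 11^239 (mod 479).
11^2 ≡ 121 (mod 479)
11^4 ≡ 271 (mod 479)
11^8 ≡ 154 (mod 479)
11^16 ≡ 245 (mod 479)
11^32 ≡ 150 (mod 479)
11^64 ≡ 466 (mod 479)
11^128 ≡ 169 (mod 479)
11^239 = 11^(128+64+32+8+4+2+1) ≡ 1 (mod 479).
Result is 1, so (11/479) = 1.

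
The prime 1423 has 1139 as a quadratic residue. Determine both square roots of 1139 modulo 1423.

493, 930

Since 1423 ≡ 3 (mod 4), a square root of 1139 is 1139^((1423+1)/4) = 1139^356 mod 1423.
Repeated squaring: 1139^2≡968, 1139^4≡690, 1139^8≡818, 1139^16≡314, 1139^32≡409, 1139^64≡790, 1139^128≡826, 1139^256≡659 (mod 1423).
1139^356 = 1139^(256+64+32+4) ≡ 493 (mod 1423).
Check: 493² = 243049 ≡ 1139 (mod 1423). The two roots are 493 and 930.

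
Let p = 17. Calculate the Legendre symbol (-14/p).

-1

First reduce: -14 ≡ 3 (mod 17).
Reciprocity: 3 ≡ 3 and 17 ≡ 1 (mod 4), so (3/17) = +(17/3).
Reduce top mod 3: now compute (2/3).
Pull out 2: since 3 ≡ 3 (mod 8), (2/3) = -1.
Reached (1/3) = 1. Collecting the sign flips along the way, the symbol is -1.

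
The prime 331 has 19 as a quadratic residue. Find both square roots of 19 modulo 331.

Since 331 ≡ 3 (mod 4), a square root of 19 is 19^((331+1)/4) = 19^83 mod 331.
Repeated squaring: 19^2≡30, 19^4≡238, 19^8≡43, 19^16≡194, 19^32≡233, 19^64≡5 (mod 331).
19^83 = 19^(64+16+2+1) ≡ 130 (mod 331).
Check: 130² = 16900 ≡ 19 (mod 331). The two roots are 130 and 201.

130, 201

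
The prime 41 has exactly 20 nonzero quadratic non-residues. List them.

3, 6, 7, 11, 12, 13, 14, 15, 17, 19, 22, 24, 26, 27, 28, 29, 30, 34, 35, 38

Square k = 1,…,20 (k and 41−k give the same square):
1²=1, 2²=4, 3²=9, 4²=16, 5²=25, 6²=36, 7²≡8, 8²≡23, 9²≡40, 10²≡18, 11²≡39, 12²≡21, 13²≡5, 14²≡32, 15²≡20, 16²≡10, 17²≡2, 18²≡37, 19²≡33, 20²≡31 (mod 41).
The residues are {1, 2, 4, 5, 8, 9, 10, 16, 18, 20, 21, 23, 25, 31, 32, 33, 36, 37, 39, 40}; the non-residues are the remaining 20 nonzero classes.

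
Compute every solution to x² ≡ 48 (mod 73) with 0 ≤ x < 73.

73 ≡ 1 (mod 4), so we find a root by search.
Trying successive values, 11² = 121 ≡ 48 (mod 73). The other root is 73 − 11 = 62.

11, 62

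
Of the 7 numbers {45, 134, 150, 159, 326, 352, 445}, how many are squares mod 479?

(45/479) = +1 → QR.
(134/479) = -1 → non-residue.
(150/479) = +1 → QR.
(159/479) = -1 → non-residue.
(326/479) = +1 → QR.
(352/479) = +1 → QR.
(445/479) = +1 → QR.
Total quadratic residues among the 7: 5.

5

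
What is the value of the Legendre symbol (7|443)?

Reciprocity: 7 ≡ 3 and 443 ≡ 3 (mod 4), so (7/443) = −(443/7).
Reduce top mod 7: now compute (2/7).
Pull out 2: since 7 ≡ 7 (mod 8), (2/7) = +1.
Reached (1/7) = 1. Collecting the sign flips along the way, the symbol is -1.

-1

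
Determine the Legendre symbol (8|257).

1

Euler's criterion: (8/257) ≡ 8^128 (mod 257).
8^2 ≡ 64 (mod 257)
8^4 ≡ 241 (mod 257)
8^8 ≡ 256 (mod 257)
8^16 ≡ 1 (mod 257)
8^32 ≡ 1 (mod 257)
8^64 ≡ 1 (mod 257)
8^128 ≡ 1 (mod 257)
8^128 = 8^(128) ≡ 1 (mod 257).
Result is 1, so (8/257) = 1.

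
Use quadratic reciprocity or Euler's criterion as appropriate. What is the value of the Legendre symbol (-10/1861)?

First reduce: -10 ≡ 1851 (mod 1861).
Reciprocity: 1851 ≡ 3 and 1861 ≡ 1 (mod 4), so (1851/1861) = +(1861/1851).
Reduce top mod 1851: now compute (10/1851).
Pull out 2: since 1851 ≡ 3 (mod 8), (2/1851) = -1.
Reciprocity: 5 ≡ 1 and 1851 ≡ 3 (mod 4), so (5/1851) = +(1851/5).
Reduce top mod 5: now compute (1/5).
Reached (1/5) = 1. Collecting the sign flips along the way, the symbol is -1.

-1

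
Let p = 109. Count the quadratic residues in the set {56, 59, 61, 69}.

(56/109) = -1 → non-residue.
(59/109) = -1 → non-residue.
(61/109) = +1 → QR.
(69/109) = -1 → non-residue.
Total quadratic residues among the 4: 1.

1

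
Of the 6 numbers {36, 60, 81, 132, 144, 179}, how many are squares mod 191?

4

(36/191) = +1 → QR.
(60/191) = +1 → QR.
(81/191) = +1 → QR.
(132/191) = -1 → non-residue.
(144/191) = +1 → QR.
(179/191) = -1 → non-residue.
Total quadratic residues among the 6: 4.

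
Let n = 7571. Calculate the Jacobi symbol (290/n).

Pull out 2: since 7571 ≡ 3 (mod 8), (2/7571) = -1.
Reciprocity: 145 ≡ 1 and 7571 ≡ 3 (mod 4), so (145/7571) = +(7571/145).
Reduce top mod 145: now compute (31/145).
Reciprocity: 31 ≡ 3 and 145 ≡ 1 (mod 4), so (31/145) = +(145/31).
Reduce top mod 31: now compute (21/31).
Reciprocity: 21 ≡ 1 and 31 ≡ 3 (mod 4), so (21/31) = +(31/21).
Reduce top mod 21: now compute (10/21).
Pull out 2: since 21 ≡ 5 (mod 8), (2/21) = -1.
Reciprocity: 5 ≡ 1 and 21 ≡ 1 (mod 4), so (5/21) = +(21/5).
Reduce top mod 5: now compute (1/5).
Reached (1/5) = 1. Collecting the sign flips along the way, the symbol is +1.

1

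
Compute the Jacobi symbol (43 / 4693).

Reciprocity: 43 ≡ 3 and 4693 ≡ 1 (mod 4), so (43/4693) = +(4693/43).
Reduce top mod 43: now compute (6/43).
Pull out 2: since 43 ≡ 3 (mod 8), (2/43) = -1.
Reciprocity: 3 ≡ 3 and 43 ≡ 3 (mod 4), so (3/43) = −(43/3).
Reduce top mod 3: now compute (1/3).
Reached (1/3) = 1. Collecting the sign flips along the way, the symbol is +1.

1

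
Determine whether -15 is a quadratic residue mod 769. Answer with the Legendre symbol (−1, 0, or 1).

Euler's criterion: (-15/769) ≡ 754^384 (mod 769).
754^2 ≡ 225 (mod 769)
754^4 ≡ 640 (mod 769)
754^8 ≡ 492 (mod 769)
754^16 ≡ 598 (mod 769)
754^32 ≡ 19 (mod 769)
754^64 ≡ 361 (mod 769)
754^128 ≡ 360 (mod 769)
754^256 ≡ 408 (mod 769)
754^384 = 754^(256+128) ≡ 1 (mod 769).
Result is 1, so (-15/769) = 1.

1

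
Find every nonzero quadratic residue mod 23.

Square k = 1,…,11 (k and 23−k give the same square):
1²=1, 2²=4, 3²=9, 4²=16, 5²≡2, 6²≡13, 7²≡3, 8²≡18, 9²≡12, 10²≡8, 11²≡6 (mod 23).
So the quadratic residues mod 23 are {1, 2, 3, 4, 6, 8, 9, 12, 13, 16, 18}.

1,2,3,4,6,8,9,12,13,16,18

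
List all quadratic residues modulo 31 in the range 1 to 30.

Square k = 1,…,15 (k and 31−k give the same square):
1²=1, 2²=4, 3²=9, 4²=16, 5²=25, 6²≡5, 7²≡18, 8²≡2, 9²≡19, 10²≡7, 11²≡28, 12²≡20, 13²≡14, 14²≡10, 15²≡8 (mod 31).
So the quadratic residues mod 31 are {1, 2, 4, 5, 7, 8, 9, 10, 14, 16, 18, 19, 20, 25, 28}.

1, 2, 4, 5, 7, 8, 9, 10, 14, 16, 18, 19, 20, 25, 28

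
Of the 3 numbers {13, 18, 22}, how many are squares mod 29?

2

(13/29) = +1 → QR.
(18/29) = -1 → non-residue.
(22/29) = +1 → QR.
Total quadratic residues among the 3: 2.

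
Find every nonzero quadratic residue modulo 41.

1 2 4 5 8 9 10 16 18 20 21 23 25 31 32 33 36 37 39 40

Square k = 1,…,20 (k and 41−k give the same square):
1²=1, 2²=4, 3²=9, 4²=16, 5²=25, 6²=36, 7²≡8, 8²≡23, 9²≡40, 10²≡18, 11²≡39, 12²≡21, 13²≡5, 14²≡32, 15²≡20, 16²≡10, 17²≡2, 18²≡37, 19²≡33, 20²≡31 (mod 41).
So the quadratic residues mod 41 are {1, 2, 4, 5, 8, 9, 10, 16, 18, 20, 21, 23, 25, 31, 32, 33, 36, 37, 39, 40}.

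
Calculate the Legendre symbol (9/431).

Euler's criterion: (9/431) ≡ 9^215 (mod 431).
9^2 ≡ 81 (mod 431)
9^4 ≡ 96 (mod 431)
9^8 ≡ 165 (mod 431)
9^16 ≡ 72 (mod 431)
9^32 ≡ 12 (mod 431)
9^64 ≡ 144 (mod 431)
9^128 ≡ 48 (mod 431)
9^215 = 9^(128+64+16+4+2+1) ≡ 1 (mod 431).
Result is 1, so (9/431) = 1.

1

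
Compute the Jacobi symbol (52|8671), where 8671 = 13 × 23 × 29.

0

Pull out 2^2: since 8671 ≡ 7 (mod 8), (2/8671) = +1, so (2/8671)^2 = +1.
Reciprocity: 13 ≡ 1 and 8671 ≡ 3 (mod 4), so (13/8671) = +(8671/13).
Reduce top mod 13: now compute (0/13).
Top reduces to 0: gcd > 1, so the symbol is 0.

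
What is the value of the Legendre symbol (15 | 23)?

Reciprocity: 15 ≡ 3 and 23 ≡ 3 (mod 4), so (15/23) = −(23/15).
Reduce top mod 15: now compute (8/15).
Pull out 2^3: since 15 ≡ 7 (mod 8), (2/15) = +1, so (2/15)^3 = +1.
Reached (1/15) = 1. Collecting the sign flips along the way, the symbol is -1.

-1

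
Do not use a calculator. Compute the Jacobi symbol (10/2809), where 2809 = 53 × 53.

1

Pull out 2: since 2809 ≡ 1 (mod 8), (2/2809) = +1.
Reciprocity: 5 ≡ 1 and 2809 ≡ 1 (mod 4), so (5/2809) = +(2809/5).
Reduce top mod 5: now compute (4/5).
Pull out 2^2: since 5 ≡ 5 (mod 8), (2/5) = -1, so (2/5)^2 = +1.
Reached (1/5) = 1. Collecting the sign flips along the way, the symbol is +1.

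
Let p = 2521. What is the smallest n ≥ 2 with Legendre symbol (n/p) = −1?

(2/2521) = +1, so 2 is a residue.
(3/2521) = +1, so 3 is a residue.
(4/2521) = +1, so 4 is a residue.
(5/2521) = +1, so 5 is a residue.
(6/2521) = +1, so 6 is a residue.
(7/2521) = +1, so 7 is a residue.
(8/2521) = +1, so 8 is a residue.
(9/2521) = +1, so 9 is a residue.
(10/2521) = +1, so 10 is a residue.
(11/2521) = −1, so 11 is the smallest positive non-residue mod 2521.

11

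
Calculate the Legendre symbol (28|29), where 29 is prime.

Euler's criterion: (28/29) ≡ 28^14 (mod 29).
28^2 ≡ 1 (mod 29)
28^4 ≡ 1 (mod 29)
28^8 ≡ 1 (mod 29)
28^14 = 28^(8+4+2) ≡ 1 (mod 29).
Result is 1, so (28/29) = 1.

1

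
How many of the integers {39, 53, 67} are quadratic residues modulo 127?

(39/127) = -1 → non-residue.
(53/127) = -1 → non-residue.
(67/127) = -1 → non-residue.
Total quadratic residues among the 3: 0.

0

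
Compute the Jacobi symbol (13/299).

Reciprocity: 13 ≡ 1 and 299 ≡ 3 (mod 4), so (13/299) = +(299/13).
Reduce top mod 13: now compute (0/13).
Top reduces to 0: gcd > 1, so the symbol is 0.

0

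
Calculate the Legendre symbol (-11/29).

-1

First reduce: -11 ≡ 18 (mod 29).
Pull out 2: since 29 ≡ 5 (mod 8), (2/29) = -1.
Reciprocity: 9 ≡ 1 and 29 ≡ 1 (mod 4), so (9/29) = +(29/9).
Reduce top mod 9: now compute (2/9).
Pull out 2: since 9 ≡ 1 (mod 8), (2/9) = +1.
Reached (1/9) = 1. Collecting the sign flips along the way, the symbol is -1.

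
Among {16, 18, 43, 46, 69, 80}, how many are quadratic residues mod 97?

3

(16/97) = +1 → QR.
(18/97) = +1 → QR.
(43/97) = +1 → QR.
(46/97) = -1 → non-residue.
(69/97) = -1 → non-residue.
(80/97) = -1 → non-residue.
Total quadratic residues among the 6: 3.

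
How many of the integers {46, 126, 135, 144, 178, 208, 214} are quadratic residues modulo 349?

5

(46/349) = -1 → non-residue.
(126/349) = +1 → QR.
(135/349) = +1 → QR.
(144/349) = +1 → QR.
(178/349) = +1 → QR.
(208/349) = -1 → non-residue.
(214/349) = +1 → QR.
Total quadratic residues among the 7: 5.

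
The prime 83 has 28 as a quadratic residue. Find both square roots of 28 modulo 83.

Since 83 ≡ 3 (mod 4), a square root of 28 is 28^((83+1)/4) = 28^21 mod 83.
Repeated squaring: 28^2≡37, 28^4≡41, 28^8≡21, 28^16≡26 (mod 83).
28^21 = 28^(16+4+1) ≡ 51 (mod 83).
Check: 51² = 2601 ≡ 28 (mod 83). The two roots are 32 and 51.

32, 51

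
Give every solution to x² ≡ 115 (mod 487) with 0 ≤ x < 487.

33, 454

Since 487 ≡ 3 (mod 4), a square root of 115 is 115^((487+1)/4) = 115^122 mod 487.
Repeated squaring: 115^2≡76, 115^4≡419, 115^8≡241, 115^16≡128, 115^32≡313, 115^64≡82 (mod 487).
115^122 = 115^(64+32+16+8+2) ≡ 33 (mod 487).
Check: 33² = 1089 ≡ 115 (mod 487). The two roots are 33 and 454.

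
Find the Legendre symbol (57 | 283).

Euler's criterion: (57/283) ≡ 57^141 (mod 283).
57^2 ≡ 136 (mod 283)
57^4 ≡ 101 (mod 283)
57^8 ≡ 13 (mod 283)
57^16 ≡ 169 (mod 283)
57^32 ≡ 261 (mod 283)
57^64 ≡ 201 (mod 283)
57^128 ≡ 215 (mod 283)
57^141 = 57^(128+8+4+1) ≡ 1 (mod 283).
Result is 1, so (57/283) = 1.

1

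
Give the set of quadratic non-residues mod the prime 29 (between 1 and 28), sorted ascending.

Square k = 1,…,14 (k and 29−k give the same square):
1²=1, 2²=4, 3²=9, 4²=16, 5²=25, 6²≡7, 7²≡20, 8²≡6, 9²≡23, 10²≡13, 11²≡5, 12²≡28, 13²≡24, 14²≡22 (mod 29).
The residues are {1, 4, 5, 6, 7, 9, 13, 16, 20, 22, 23, 24, 25, 28}; the non-residues are the remaining 14 nonzero classes.

2 3 8 10 11 12 14 15 17 18 19 21 26 27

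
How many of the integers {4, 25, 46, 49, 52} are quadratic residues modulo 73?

4

(4/73) = +1 → QR.
(25/73) = +1 → QR.
(46/73) = +1 → QR.
(49/73) = +1 → QR.
(52/73) = -1 → non-residue.
Total quadratic residues among the 5: 4.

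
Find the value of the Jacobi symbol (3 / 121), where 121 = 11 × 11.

1

Reciprocity: 3 ≡ 3 and 121 ≡ 1 (mod 4), so (3/121) = +(121/3).
Reduce top mod 3: now compute (1/3).
Reached (1/3) = 1. Collecting the sign flips along the way, the symbol is +1.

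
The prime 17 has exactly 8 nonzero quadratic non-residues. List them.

3, 5, 6, 7, 10, 11, 12, 14

Square k = 1,…,8 (k and 17−k give the same square):
1²=1, 2²=4, 3²=9, 4²=16, 5²≡8, 6²≡2, 7²≡15, 8²≡13 (mod 17).
The residues are {1, 2, 4, 8, 9, 13, 15, 16}; the non-residues are the remaining 8 nonzero classes.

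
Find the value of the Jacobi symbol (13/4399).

Reciprocity: 13 ≡ 1 and 4399 ≡ 3 (mod 4), so (13/4399) = +(4399/13).
Reduce top mod 13: now compute (5/13).
Reciprocity: 5 ≡ 1 and 13 ≡ 1 (mod 4), so (5/13) = +(13/5).
Reduce top mod 5: now compute (3/5).
Reciprocity: 3 ≡ 3 and 5 ≡ 1 (mod 4), so (3/5) = +(5/3).
Reduce top mod 3: now compute (2/3).
Pull out 2: since 3 ≡ 3 (mod 8), (2/3) = -1.
Reached (1/3) = 1. Collecting the sign flips along the way, the symbol is -1.

-1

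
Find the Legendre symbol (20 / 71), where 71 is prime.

Pull out 2^2: since 71 ≡ 7 (mod 8), (2/71) = +1, so (2/71)^2 = +1.
Reciprocity: 5 ≡ 1 and 71 ≡ 3 (mod 4), so (5/71) = +(71/5).
Reduce top mod 5: now compute (1/5).
Reached (1/5) = 1. Collecting the sign flips along the way, the symbol is +1.

1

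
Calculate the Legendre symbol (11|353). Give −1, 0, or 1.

1

Euler's criterion: (11/353) ≡ 11^176 (mod 353).
11^2 ≡ 121 (mod 353)
11^4 ≡ 168 (mod 353)
11^8 ≡ 337 (mod 353)
11^16 ≡ 256 (mod 353)
11^32 ≡ 231 (mod 353)
11^64 ≡ 58 (mod 353)
11^128 ≡ 187 (mod 353)
11^176 = 11^(128+32+16) ≡ 1 (mod 353).
Result is 1, so (11/353) = 1.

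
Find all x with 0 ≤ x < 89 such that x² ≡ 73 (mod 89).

89 ≡ 1 (mod 4), so we find a root by search.
Trying successive values, 42² = 1764 ≡ 73 (mod 89). The other root is 89 − 42 = 47.

42, 47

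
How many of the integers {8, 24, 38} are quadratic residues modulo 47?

(8/47) = +1 → QR.
(24/47) = +1 → QR.
(38/47) = -1 → non-residue.
Total quadratic residues among the 3: 2.

2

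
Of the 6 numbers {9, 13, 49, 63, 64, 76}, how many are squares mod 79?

5

(9/79) = +1 → QR.
(13/79) = +1 → QR.
(49/79) = +1 → QR.
(63/79) = -1 → non-residue.
(64/79) = +1 → QR.
(76/79) = +1 → QR.
Total quadratic residues among the 6: 5.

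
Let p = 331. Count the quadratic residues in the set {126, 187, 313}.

(126/331) = +1 → QR.
(187/331) = -1 → non-residue.
(313/331) = +1 → QR.
Total quadratic residues among the 3: 2.

2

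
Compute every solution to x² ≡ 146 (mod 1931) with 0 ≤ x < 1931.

Since 1931 ≡ 3 (mod 4), a square root of 146 is 146^((1931+1)/4) = 146^483 mod 1931.
Repeated squaring: 146^2≡75, 146^4≡1763, 146^8≡1190, 146^16≡677, 146^32≡682, 146^64≡1684, 146^128≡1148, 146^256≡962 (mod 1931).
146^483 = 146^(256+128+64+32+2+1) ≡ 99 (mod 1931).
Check: 99² = 9801 ≡ 146 (mod 1931). The two roots are 99 and 1832.

99, 1832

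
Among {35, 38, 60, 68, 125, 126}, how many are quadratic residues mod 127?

(35/127) = +1 → QR.
(38/127) = +1 → QR.
(60/127) = +1 → QR.
(68/127) = +1 → QR.
(125/127) = -1 → non-residue.
(126/127) = -1 → non-residue.
Total quadratic residues among the 6: 4.

4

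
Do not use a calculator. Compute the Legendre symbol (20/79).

Pull out 2^2: since 79 ≡ 7 (mod 8), (2/79) = +1, so (2/79)^2 = +1.
Reciprocity: 5 ≡ 1 and 79 ≡ 3 (mod 4), so (5/79) = +(79/5).
Reduce top mod 5: now compute (4/5).
Pull out 2^2: since 5 ≡ 5 (mod 8), (2/5) = -1, so (2/5)^2 = +1.
Reached (1/5) = 1. Collecting the sign flips along the way, the symbol is +1.

1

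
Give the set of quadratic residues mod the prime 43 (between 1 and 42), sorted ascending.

1 4 6 9 10 11 13 14 15 16 17 21 23 24 25 31 35 36 38 40 41

Square k = 1,…,21 (k and 43−k give the same square):
1²=1, 2²=4, 3²=9, 4²=16, 5²=25, 6²=36, 7²≡6, 8²≡21, 9²≡38, 10²≡14, 11²≡35, 12²≡15, 13²≡40, 14²≡24, 15²≡10, 16²≡41, 17²≡31, 18²≡23, 19²≡17, 20²≡13, 21²≡11 (mod 43).
So the quadratic residues mod 43 are {1, 4, 6, 9, 10, 11, 13, 14, 15, 16, 17, 21, 23, 24, 25, 31, 35, 36, 38, 40, 41}.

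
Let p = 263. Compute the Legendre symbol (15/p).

-1

Euler's criterion: (15/263) ≡ 15^131 (mod 263).
15^2 ≡ 225 (mod 263)
15^4 ≡ 129 (mod 263)
15^8 ≡ 72 (mod 263)
15^16 ≡ 187 (mod 263)
15^32 ≡ 253 (mod 263)
15^64 ≡ 100 (mod 263)
15^128 ≡ 6 (mod 263)
15^131 = 15^(128+2+1) ≡ 262 (mod 263).
Result is 262 ≡ −1, so (15/263) = −1.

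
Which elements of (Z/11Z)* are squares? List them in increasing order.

1, 3, 4, 5, 9

Square k = 1,…,5 (k and 11−k give the same square):
1²=1, 2²=4, 3²=9, 4²≡5, 5²≡3 (mod 11).
So the quadratic residues mod 11 are {1, 3, 4, 5, 9}.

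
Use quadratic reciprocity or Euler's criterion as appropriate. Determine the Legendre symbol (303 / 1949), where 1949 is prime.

Reciprocity: 303 ≡ 3 and 1949 ≡ 1 (mod 4), so (303/1949) = +(1949/303).
Reduce top mod 303: now compute (131/303).
Reciprocity: 131 ≡ 3 and 303 ≡ 3 (mod 4), so (131/303) = −(303/131).
Reduce top mod 131: now compute (41/131).
Reciprocity: 41 ≡ 1 and 131 ≡ 3 (mod 4), so (41/131) = +(131/41).
Reduce top mod 41: now compute (8/41).
Pull out 2^3: since 41 ≡ 1 (mod 8), (2/41) = +1, so (2/41)^3 = +1.
Reached (1/41) = 1. Collecting the sign flips along the way, the symbol is -1.

-1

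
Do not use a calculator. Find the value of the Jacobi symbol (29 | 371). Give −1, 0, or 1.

1

Reciprocity: 29 ≡ 1 and 371 ≡ 3 (mod 4), so (29/371) = +(371/29).
Reduce top mod 29: now compute (23/29).
Reciprocity: 23 ≡ 3 and 29 ≡ 1 (mod 4), so (23/29) = +(29/23).
Reduce top mod 23: now compute (6/23).
Pull out 2: since 23 ≡ 7 (mod 8), (2/23) = +1.
Reciprocity: 3 ≡ 3 and 23 ≡ 3 (mod 4), so (3/23) = −(23/3).
Reduce top mod 3: now compute (2/3).
Pull out 2: since 3 ≡ 3 (mod 8), (2/3) = -1.
Reached (1/3) = 1. Collecting the sign flips along the way, the symbol is +1.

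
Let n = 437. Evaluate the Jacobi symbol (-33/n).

First reduce: -33 ≡ 404 (mod 437).
Pull out 2^2: since 437 ≡ 5 (mod 8), (2/437) = -1, so (2/437)^2 = +1.
Reciprocity: 101 ≡ 1 and 437 ≡ 1 (mod 4), so (101/437) = +(437/101).
Reduce top mod 101: now compute (33/101).
Reciprocity: 33 ≡ 1 and 101 ≡ 1 (mod 4), so (33/101) = +(101/33).
Reduce top mod 33: now compute (2/33).
Pull out 2: since 33 ≡ 1 (mod 8), (2/33) = +1.
Reached (1/33) = 1. Collecting the sign flips along the way, the symbol is +1.

1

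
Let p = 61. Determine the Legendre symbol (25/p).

Reciprocity: 25 ≡ 1 and 61 ≡ 1 (mod 4), so (25/61) = +(61/25).
Reduce top mod 25: now compute (11/25).
Reciprocity: 11 ≡ 3 and 25 ≡ 1 (mod 4), so (11/25) = +(25/11).
Reduce top mod 11: now compute (3/11).
Reciprocity: 3 ≡ 3 and 11 ≡ 3 (mod 4), so (3/11) = −(11/3).
Reduce top mod 3: now compute (2/3).
Pull out 2: since 3 ≡ 3 (mod 8), (2/3) = -1.
Reached (1/3) = 1. Collecting the sign flips along the way, the symbol is +1.

1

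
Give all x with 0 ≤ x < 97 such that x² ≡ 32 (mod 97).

41, 56

97 ≡ 1 (mod 4), so we find a root by search.
Trying successive values, 41² = 1681 ≡ 32 (mod 97). The other root is 97 − 41 = 56.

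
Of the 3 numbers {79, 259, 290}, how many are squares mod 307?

(79/307) = +1 → QR.
(259/307) = +1 → QR.
(290/307) = -1 → non-residue.
Total quadratic residues among the 3: 2.

2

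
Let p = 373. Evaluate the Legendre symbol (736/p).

Euler's criterion: (736/373) ≡ 363^186 (mod 373).
363^2 ≡ 100 (mod 373)
363^4 ≡ 302 (mod 373)
363^8 ≡ 192 (mod 373)
363^16 ≡ 310 (mod 373)
363^32 ≡ 239 (mod 373)
363^64 ≡ 52 (mod 373)
363^128 ≡ 93 (mod 373)
363^186 = 363^(128+32+16+8+2) ≡ 1 (mod 373).
Result is 1, so (736/373) = 1.

1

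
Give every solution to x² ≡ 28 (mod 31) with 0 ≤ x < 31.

Since 31 ≡ 3 (mod 4), a square root of 28 is 28^((31+1)/4) = 28^8 mod 31.
Repeated squaring: 28^2≡9, 28^4≡19, 28^8≡20 (mod 31).
28^8 = 28^(8) ≡ 20 (mod 31).
Check: 20² = 400 ≡ 28 (mod 31). The two roots are 11 and 20.

11, 20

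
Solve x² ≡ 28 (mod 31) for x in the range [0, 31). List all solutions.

Since 31 ≡ 3 (mod 4), a square root of 28 is 28^((31+1)/4) = 28^8 mod 31.
Repeated squaring: 28^2≡9, 28^4≡19, 28^8≡20 (mod 31).
28^8 = 28^(8) ≡ 20 (mod 31).
Check: 20² = 400 ≡ 28 (mod 31). The two roots are 11 and 20.

11, 20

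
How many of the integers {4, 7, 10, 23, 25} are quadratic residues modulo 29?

4

(4/29) = +1 → QR.
(7/29) = +1 → QR.
(10/29) = -1 → non-residue.
(23/29) = +1 → QR.
(25/29) = +1 → QR.
Total quadratic residues among the 5: 4.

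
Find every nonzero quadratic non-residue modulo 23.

5,7,10,11,14,15,17,19,20,21,22

Square k = 1,…,11 (k and 23−k give the same square):
1²=1, 2²=4, 3²=9, 4²=16, 5²≡2, 6²≡13, 7²≡3, 8²≡18, 9²≡12, 10²≡8, 11²≡6 (mod 23).
The residues are {1, 2, 3, 4, 6, 8, 9, 12, 13, 16, 18}; the non-residues are the remaining 11 nonzero classes.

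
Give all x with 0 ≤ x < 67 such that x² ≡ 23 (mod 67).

Since 67 ≡ 3 (mod 4), a square root of 23 is 23^((67+1)/4) = 23^17 mod 67.
Repeated squaring: 23^2≡60, 23^4≡49, 23^8≡56, 23^16≡54 (mod 67).
23^17 = 23^(16+1) ≡ 36 (mod 67).
Check: 36² = 1296 ≡ 23 (mod 67). The two roots are 31 and 36.

31, 36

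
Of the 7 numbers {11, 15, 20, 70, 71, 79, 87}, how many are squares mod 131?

(11/131) = +1 → QR.
(15/131) = +1 → QR.
(20/131) = +1 → QR.
(70/131) = -1 → non-residue.
(71/131) = -1 → non-residue.
(79/131) = -1 → non-residue.
(87/131) = -1 → non-residue.
Total quadratic residues among the 7: 3.

3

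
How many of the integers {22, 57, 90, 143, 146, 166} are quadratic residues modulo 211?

(22/211) = -1 → non-residue.
(57/211) = -1 → non-residue.
(90/211) = -1 → non-residue.
(143/211) = +1 → QR.
(146/211) = -1 → non-residue.
(166/211) = -1 → non-residue.
Total quadratic residues among the 6: 1.

1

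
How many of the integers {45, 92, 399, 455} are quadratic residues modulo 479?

2

(45/479) = +1 → QR.
(92/479) = +1 → QR.
(399/479) = -1 → non-residue.
(455/479) = -1 → non-residue.
Total quadratic residues among the 4: 2.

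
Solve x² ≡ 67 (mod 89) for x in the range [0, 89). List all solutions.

44, 45

89 ≡ 1 (mod 4), so we find a root by search.
Trying successive values, 44² = 1936 ≡ 67 (mod 89). The other root is 89 − 44 = 45.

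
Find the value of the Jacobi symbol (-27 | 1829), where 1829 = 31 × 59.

-1

First reduce: -27 ≡ 1802 (mod 1829).
Pull out 2: since 1829 ≡ 5 (mod 8), (2/1829) = -1.
Reciprocity: 901 ≡ 1 and 1829 ≡ 1 (mod 4), so (901/1829) = +(1829/901).
Reduce top mod 901: now compute (27/901).
Reciprocity: 27 ≡ 3 and 901 ≡ 1 (mod 4), so (27/901) = +(901/27).
Reduce top mod 27: now compute (10/27).
Pull out 2: since 27 ≡ 3 (mod 8), (2/27) = -1.
Reciprocity: 5 ≡ 1 and 27 ≡ 3 (mod 4), so (5/27) = +(27/5).
Reduce top mod 5: now compute (2/5).
Pull out 2: since 5 ≡ 5 (mod 8), (2/5) = -1.
Reached (1/5) = 1. Collecting the sign flips along the way, the symbol is -1.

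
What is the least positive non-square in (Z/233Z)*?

(2/233) = +1, so 2 is a residue.
(3/233) = −1, so 3 is the smallest positive non-residue mod 233.

3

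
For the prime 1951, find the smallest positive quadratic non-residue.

(2/1951) = +1, so 2 is a residue.
(3/1951) = −1, so 3 is the smallest positive non-residue mod 1951.

3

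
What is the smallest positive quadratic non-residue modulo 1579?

2

(2/1579) = −1, so 2 is the smallest positive non-residue mod 1579.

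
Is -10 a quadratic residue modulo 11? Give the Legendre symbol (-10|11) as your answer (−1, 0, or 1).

Euler's criterion: (-10/11) ≡ 1^5 (mod 11).
1^2 ≡ 1 (mod 11)
1^4 ≡ 1 (mod 11)
1^5 = 1^(4+1) ≡ 1 (mod 11).
Result is 1, so (-10/11) = 1.

1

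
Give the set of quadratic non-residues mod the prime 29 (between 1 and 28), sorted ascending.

2 3 8 10 11 12 14 15 17 18 19 21 26 27

Square k = 1,…,14 (k and 29−k give the same square):
1²=1, 2²=4, 3²=9, 4²=16, 5²=25, 6²≡7, 7²≡20, 8²≡6, 9²≡23, 10²≡13, 11²≡5, 12²≡28, 13²≡24, 14²≡22 (mod 29).
The residues are {1, 4, 5, 6, 7, 9, 13, 16, 20, 22, 23, 24, 25, 28}; the non-residues are the remaining 14 nonzero classes.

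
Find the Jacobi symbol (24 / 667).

1

Pull out 2^3: since 667 ≡ 3 (mod 8), (2/667) = -1, so (2/667)^3 = -1.
Reciprocity: 3 ≡ 3 and 667 ≡ 3 (mod 4), so (3/667) = −(667/3).
Reduce top mod 3: now compute (1/3).
Reached (1/3) = 1. Collecting the sign flips along the way, the symbol is +1.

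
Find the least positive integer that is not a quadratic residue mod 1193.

(2/1193) = +1, so 2 is a residue.
(3/1193) = −1, so 3 is the smallest positive non-residue mod 1193.

3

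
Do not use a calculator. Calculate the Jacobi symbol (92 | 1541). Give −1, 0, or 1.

Pull out 2^2: since 1541 ≡ 5 (mod 8), (2/1541) = -1, so (2/1541)^2 = +1.
Reciprocity: 23 ≡ 3 and 1541 ≡ 1 (mod 4), so (23/1541) = +(1541/23).
Reduce top mod 23: now compute (0/23).
Top reduces to 0: gcd > 1, so the symbol is 0.

0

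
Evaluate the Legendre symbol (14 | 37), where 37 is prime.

Pull out 2: since 37 ≡ 5 (mod 8), (2/37) = -1.
Reciprocity: 7 ≡ 3 and 37 ≡ 1 (mod 4), so (7/37) = +(37/7).
Reduce top mod 7: now compute (2/7).
Pull out 2: since 7 ≡ 7 (mod 8), (2/7) = +1.
Reached (1/7) = 1. Collecting the sign flips along the way, the symbol is -1.

-1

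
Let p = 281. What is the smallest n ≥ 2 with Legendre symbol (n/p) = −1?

3

(2/281) = +1, so 2 is a residue.
(3/281) = −1, so 3 is the smallest positive non-residue mod 281.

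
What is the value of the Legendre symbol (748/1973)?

Pull out 2^2: since 1973 ≡ 5 (mod 8), (2/1973) = -1, so (2/1973)^2 = +1.
Reciprocity: 187 ≡ 3 and 1973 ≡ 1 (mod 4), so (187/1973) = +(1973/187).
Reduce top mod 187: now compute (103/187).
Reciprocity: 103 ≡ 3 and 187 ≡ 3 (mod 4), so (103/187) = −(187/103).
Reduce top mod 103: now compute (84/103).
Pull out 2^2: since 103 ≡ 7 (mod 8), (2/103) = +1, so (2/103)^2 = +1.
Reciprocity: 21 ≡ 1 and 103 ≡ 3 (mod 4), so (21/103) = +(103/21).
Reduce top mod 21: now compute (19/21).
Reciprocity: 19 ≡ 3 and 21 ≡ 1 (mod 4), so (19/21) = +(21/19).
Reduce top mod 19: now compute (2/19).
Pull out 2: since 19 ≡ 3 (mod 8), (2/19) = -1.
Reached (1/19) = 1. Collecting the sign flips along the way, the symbol is +1.

1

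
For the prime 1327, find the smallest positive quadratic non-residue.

(2/1327) = +1, so 2 is a residue.
(3/1327) = −1, so 3 is the smallest positive non-residue mod 1327.

3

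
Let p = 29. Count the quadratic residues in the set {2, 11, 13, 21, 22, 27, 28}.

3

(2/29) = -1 → non-residue.
(11/29) = -1 → non-residue.
(13/29) = +1 → QR.
(21/29) = -1 → non-residue.
(22/29) = +1 → QR.
(27/29) = -1 → non-residue.
(28/29) = +1 → QR.
Total quadratic residues among the 7: 3.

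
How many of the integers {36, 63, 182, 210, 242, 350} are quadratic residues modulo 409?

3

(36/409) = +1 → QR.
(63/409) = -1 → non-residue.
(182/409) = +1 → QR.
(210/409) = -1 → non-residue.
(242/409) = +1 → QR.
(350/409) = -1 → non-residue.
Total quadratic residues among the 6: 3.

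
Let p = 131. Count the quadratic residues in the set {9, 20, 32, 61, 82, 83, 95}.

(9/131) = +1 → QR.
(20/131) = +1 → QR.
(32/131) = -1 → non-residue.
(61/131) = +1 → QR.
(82/131) = -1 → non-residue.
(83/131) = -1 → non-residue.
(95/131) = -1 → non-residue.
Total quadratic residues among the 7: 3.

3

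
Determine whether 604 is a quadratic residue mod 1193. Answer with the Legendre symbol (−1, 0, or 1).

Pull out 2^2: since 1193 ≡ 1 (mod 8), (2/1193) = +1, so (2/1193)^2 = +1.
Reciprocity: 151 ≡ 3 and 1193 ≡ 1 (mod 4), so (151/1193) = +(1193/151).
Reduce top mod 151: now compute (136/151).
Pull out 2^3: since 151 ≡ 7 (mod 8), (2/151) = +1, so (2/151)^3 = +1.
Reciprocity: 17 ≡ 1 and 151 ≡ 3 (mod 4), so (17/151) = +(151/17).
Reduce top mod 17: now compute (15/17).
Reciprocity: 15 ≡ 3 and 17 ≡ 1 (mod 4), so (15/17) = +(17/15).
Reduce top mod 15: now compute (2/15).
Pull out 2: since 15 ≡ 7 (mod 8), (2/15) = +1.
Reached (1/15) = 1. Collecting the sign flips along the way, the symbol is +1.

1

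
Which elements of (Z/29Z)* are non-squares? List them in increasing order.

2 3 8 10 11 12 14 15 17 18 19 21 26 27

Square k = 1,…,14 (k and 29−k give the same square):
1²=1, 2²=4, 3²=9, 4²=16, 5²=25, 6²≡7, 7²≡20, 8²≡6, 9²≡23, 10²≡13, 11²≡5, 12²≡28, 13²≡24, 14²≡22 (mod 29).
The residues are {1, 4, 5, 6, 7, 9, 13, 16, 20, 22, 23, 24, 25, 28}; the non-residues are the remaining 14 nonzero classes.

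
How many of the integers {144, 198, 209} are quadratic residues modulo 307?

(144/307) = +1 → QR.
(198/307) = -1 → non-residue.
(209/307) = +1 → QR.
Total quadratic residues among the 3: 2.

2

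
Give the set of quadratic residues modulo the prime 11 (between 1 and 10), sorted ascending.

1 3 4 5 9

Square k = 1,…,5 (k and 11−k give the same square):
1²=1, 2²=4, 3²=9, 4²≡5, 5²≡3 (mod 11).
So the quadratic residues mod 11 are {1, 3, 4, 5, 9}.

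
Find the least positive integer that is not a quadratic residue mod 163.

2

(2/163) = −1, so 2 is the smallest positive non-residue mod 163.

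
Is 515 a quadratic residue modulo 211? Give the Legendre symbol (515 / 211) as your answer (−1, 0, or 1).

1

First reduce: 515 ≡ 93 (mod 211).
Reciprocity: 93 ≡ 1 and 211 ≡ 3 (mod 4), so (93/211) = +(211/93).
Reduce top mod 93: now compute (25/93).
Reciprocity: 25 ≡ 1 and 93 ≡ 1 (mod 4), so (25/93) = +(93/25).
Reduce top mod 25: now compute (18/25).
Pull out 2: since 25 ≡ 1 (mod 8), (2/25) = +1.
Reciprocity: 9 ≡ 1 and 25 ≡ 1 (mod 4), so (9/25) = +(25/9).
Reduce top mod 9: now compute (7/9).
Reciprocity: 7 ≡ 3 and 9 ≡ 1 (mod 4), so (7/9) = +(9/7).
Reduce top mod 7: now compute (2/7).
Pull out 2: since 7 ≡ 7 (mod 8), (2/7) = +1.
Reached (1/7) = 1. Collecting the sign flips along the way, the symbol is +1.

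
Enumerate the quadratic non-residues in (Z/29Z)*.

Square k = 1,…,14 (k and 29−k give the same square):
1²=1, 2²=4, 3²=9, 4²=16, 5²=25, 6²≡7, 7²≡20, 8²≡6, 9²≡23, 10²≡13, 11²≡5, 12²≡28, 13²≡24, 14²≡22 (mod 29).
The residues are {1, 4, 5, 6, 7, 9, 13, 16, 20, 22, 23, 24, 25, 28}; the non-residues are the remaining 14 nonzero classes.

2 3 8 10 11 12 14 15 17 18 19 21 26 27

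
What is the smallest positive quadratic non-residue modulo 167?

5

(2/167) = +1, so 2 is a residue.
(3/167) = +1, so 3 is a residue.
(4/167) = +1, so 4 is a residue.
(5/167) = −1, so 5 is the smallest positive non-residue mod 167.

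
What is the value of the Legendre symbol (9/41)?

1

Reciprocity: 9 ≡ 1 and 41 ≡ 1 (mod 4), so (9/41) = +(41/9).
Reduce top mod 9: now compute (5/9).
Reciprocity: 5 ≡ 1 and 9 ≡ 1 (mod 4), so (5/9) = +(9/5).
Reduce top mod 5: now compute (4/5).
Pull out 2^2: since 5 ≡ 5 (mod 8), (2/5) = -1, so (2/5)^2 = +1.
Reached (1/5) = 1. Collecting the sign flips along the way, the symbol is +1.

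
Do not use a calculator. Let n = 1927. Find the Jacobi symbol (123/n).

0

Reciprocity: 123 ≡ 3 and 1927 ≡ 3 (mod 4), so (123/1927) = −(1927/123).
Reduce top mod 123: now compute (82/123).
Pull out 2: since 123 ≡ 3 (mod 8), (2/123) = -1.
Reciprocity: 41 ≡ 1 and 123 ≡ 3 (mod 4), so (41/123) = +(123/41).
Reduce top mod 41: now compute (0/41).
Top reduces to 0: gcd > 1, so the symbol is 0.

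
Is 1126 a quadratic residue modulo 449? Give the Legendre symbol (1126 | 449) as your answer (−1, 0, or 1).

Euler's criterion: (1126/449) ≡ 228^224 (mod 449).
228^2 ≡ 349 (mod 449)
228^4 ≡ 122 (mod 449)
228^8 ≡ 67 (mod 449)
228^16 ≡ 448 (mod 449)
228^32 ≡ 1 (mod 449)
228^64 ≡ 1 (mod 449)
228^128 ≡ 1 (mod 449)
228^224 = 228^(128+64+32) ≡ 1 (mod 449).
Result is 1, so (1126/449) = 1.

1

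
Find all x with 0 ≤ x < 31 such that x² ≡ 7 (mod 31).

10, 21

Since 31 ≡ 3 (mod 4), a square root of 7 is 7^((31+1)/4) = 7^8 mod 31.
Repeated squaring: 7^2≡18, 7^4≡14, 7^8≡10 (mod 31).
7^8 = 7^(8) ≡ 10 (mod 31).
Check: 10² = 100 ≡ 7 (mod 31). The two roots are 10 and 21.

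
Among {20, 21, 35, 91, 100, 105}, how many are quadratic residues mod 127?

(20/127) = -1 → non-residue.
(21/127) = +1 → QR.
(35/127) = +1 → QR.
(91/127) = -1 → non-residue.
(100/127) = +1 → QR.
(105/127) = -1 → non-residue.
Total quadratic residues among the 6: 3.

3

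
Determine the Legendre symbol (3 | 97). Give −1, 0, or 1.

Reciprocity: 3 ≡ 3 and 97 ≡ 1 (mod 4), so (3/97) = +(97/3).
Reduce top mod 3: now compute (1/3).
Reached (1/3) = 1. Collecting the sign flips along the way, the symbol is +1.

1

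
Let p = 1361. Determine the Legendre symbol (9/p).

1

Reciprocity: 9 ≡ 1 and 1361 ≡ 1 (mod 4), so (9/1361) = +(1361/9).
Reduce top mod 9: now compute (2/9).
Pull out 2: since 9 ≡ 1 (mod 8), (2/9) = +1.
Reached (1/9) = 1. Collecting the sign flips along the way, the symbol is +1.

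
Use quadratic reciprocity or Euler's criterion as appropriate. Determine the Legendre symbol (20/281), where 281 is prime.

1

Pull out 2^2: since 281 ≡ 1 (mod 8), (2/281) = +1, so (2/281)^2 = +1.
Reciprocity: 5 ≡ 1 and 281 ≡ 1 (mod 4), so (5/281) = +(281/5).
Reduce top mod 5: now compute (1/5).
Reached (1/5) = 1. Collecting the sign flips along the way, the symbol is +1.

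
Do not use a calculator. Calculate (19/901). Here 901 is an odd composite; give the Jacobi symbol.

-1

Reciprocity: 19 ≡ 3 and 901 ≡ 1 (mod 4), so (19/901) = +(901/19).
Reduce top mod 19: now compute (8/19).
Pull out 2^3: since 19 ≡ 3 (mod 8), (2/19) = -1, so (2/19)^3 = -1.
Reached (1/19) = 1. Collecting the sign flips along the way, the symbol is -1.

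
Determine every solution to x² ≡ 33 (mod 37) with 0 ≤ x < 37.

37 ≡ 1 (mod 4), so we find a root by search.
Trying successive values, 12² = 144 ≡ 33 (mod 37). The other root is 37 − 12 = 25.

12, 25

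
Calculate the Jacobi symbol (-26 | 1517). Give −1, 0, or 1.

-1

First reduce: -26 ≡ 1491 (mod 1517).
Reciprocity: 1491 ≡ 3 and 1517 ≡ 1 (mod 4), so (1491/1517) = +(1517/1491).
Reduce top mod 1491: now compute (26/1491).
Pull out 2: since 1491 ≡ 3 (mod 8), (2/1491) = -1.
Reciprocity: 13 ≡ 1 and 1491 ≡ 3 (mod 4), so (13/1491) = +(1491/13).
Reduce top mod 13: now compute (9/13).
Reciprocity: 9 ≡ 1 and 13 ≡ 1 (mod 4), so (9/13) = +(13/9).
Reduce top mod 9: now compute (4/9).
Pull out 2^2: since 9 ≡ 1 (mod 8), (2/9) = +1, so (2/9)^2 = +1.
Reached (1/9) = 1. Collecting the sign flips along the way, the symbol is -1.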